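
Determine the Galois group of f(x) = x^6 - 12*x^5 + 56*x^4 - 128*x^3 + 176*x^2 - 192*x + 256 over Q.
S_4, S_4(6c), the S_4-action on 6 points not in A_6

The polynomial f is an irreducible sextic over Q, so G = Gal(f/Q) is one of the 16 transitive subgroups 6T1, ..., 6T16 of S_6. The discriminant of f is -5497558138880000, which is not a perfect square, so G is not contained in A_6. The transitive groups of degree 6 not contained in A_6 are: C_6 (6T1, order 6), S_3 (6T2, order 6), D_6 (6T3, order 12), C_3 x S_3 (6T5, order 18), A_4 x C_2 (6T6, order 24), S_4 (6T8, order 24), S_3 x S_3 (6T9, order 36), S_4 x C_2 (6T11, order 48), (S_3 x S_3) : C_2 (6T13, order 72), PGL(2,5) (6T14, order 120), S_6 (6T16, order 720). By Dedekind's theorem, for a prime p not dividing disc(f) the degrees of the irreducible factors of f mod p form the cycle type of an element of G. Factoring f modulo the 22 such primes p <= 89 (skipping 2, 5, which divide the discriminant), each new pattern first appears at: mod 3: f = (x^3 + x^2 + 2x + 1)(x^3 + 2x^2 + x + 1), pattern 3+3; mod 7: f = (x^2 + x + 4)(x^2 + 3x + 5)(x^2 + 5x + 3), pattern 2+2+2; mod 13: f = (x + 3)(x + 6)(x^4 + 5x^3 + 6x^2 + x + 7), pattern 4+1+1; mod 43: f = (x + 17)(x + 22)(x^2 + 39x + 1)(x^2 + 39x + 20), pattern 2+2+1+1. No other pattern occurs in this range, so the set of observed cycle types is {3+3, 2+2+2, 4+1+1, 2+2+1+1}. The candidates containing elements of all these cycle types are S_4 (6T8) of order 24, S_4 x C_2 (6T11) of order 48, PGL(2,5) (6T14) of order 120, S_6 (6T16) of order 720; the others are excluded. The observed types are precisely the cycle types that occur in S_4 (6T8) (apart from the identity). Each of the other remaining candidates has further cycle types, and by the Chebotarev density theorem the matching factorization patterns would occur for a proportion of primes equal to their share of the group: S_4 x C_2 (6T11) additionally contains elements of type 6, 4+2, 2+1+1+1+1 (17 of its 48 elements, about 35% of primes); PGL(2,5) (6T14) additionally contains elements of type 6, 5+1 (44 of its 120 elements, about 37% of primes); S_6 (6T16) additionally contains elements of type 6, 5+1, 4+2, 3+2+1, 3+1+1+1, 2+1+1+1+1 (529 of its 720 elements, about 73% of primes). None of the 22 primes tested shows any such pattern (for each of these groups the chance of that is below 10^-4), which rules them out. Hence G = S_4 (6T8), of order 24.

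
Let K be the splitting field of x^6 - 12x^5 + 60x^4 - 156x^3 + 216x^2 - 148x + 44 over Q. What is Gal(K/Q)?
The polynomial f is an irreducible sextic over Q, so G = Gal(f/Q) is one of the 16 transitive subgroups 6T1, ..., 6T16 of S_6. The discriminant of f is -82751488, which is not a perfect square, so G is not contained in A_6. The transitive groups of degree 6 not contained in A_6 are: C_6 (6T1, order 6), S_3 (6T2, order 6), D_6 (6T3, order 12), C_3 x S_3 (6T5, order 18), A_4 x C_2 (6T6, order 24), S_4 (6T8, order 24), S_3 x S_3 (6T9, order 36), S_4 x C_2 (6T11, order 48), (S_3 x S_3) : C_2 (6T13, order 72), PGL(2,5) (6T14, order 120), S_6 (6T16, order 720). By Dedekind's theorem, for a prime p not dividing disc(f) the degrees of the irreducible factors of f mod p form the cycle type of an element of G. Factoring f modulo the 3 such primes p <= 7 (skipping 2, which divides the discriminant), each new pattern first appears at: mod 3: f = (x^6 + 2x + 2), pattern 6; mod 5: f = (x + 2)(x + 4)(x^4 + 2x^3 + 3x + 3), pattern 4+1+1; mod 7: f = (x + 1)(x^2 + 4x + 6)(x^3 + 4x^2 + 2x + 5), pattern 3+2+1. No other pattern occurs in this range, so the set of observed cycle types is {6, 4+1+1, 3+2+1}. Among the candidates above, the only group containing elements of all these cycle types is S_6 (6T16); every other candidate lacks at least one of them. Hence G = S_6 (6T16), of order 720.

S_6 (also written S6)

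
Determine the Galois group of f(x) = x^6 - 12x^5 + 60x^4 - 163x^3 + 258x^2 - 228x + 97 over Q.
C_3 x S_3

The polynomial f is an irreducible sextic over Q, so G = Gal(f/Q) is one of the 16 transitive subgroups 6T1, ..., 6T16 of S_6. The discriminant of f is -1162261467, which is not a perfect square, so G is not contained in A_6. The transitive groups of degree 6 not contained in A_6 are: C_6 (6T1, order 6), S_3 (6T2, order 6), D_6 (6T3, order 12), C_3 x S_3 (6T5, order 18), A_4 x C_2 (6T6, order 24), S_4 (6T8, order 24), S_3 x S_3 (6T9, order 36), S_4 x C_2 (6T11, order 48), (S_3 x S_3) : C_2 (6T13, order 72), PGL(2,5) (6T14, order 120), S_6 (6T16, order 720). By Dedekind's theorem, for a prime p not dividing disc(f) the degrees of the irreducible factors of f mod p form the cycle type of an element of G. Factoring f modulo the 33 such primes p <= 139 (skipping 3, which divides the discriminant), each new pattern first appears at: mod 2: f = (x^6 + x^3 + 1), pattern 6; mod 7: f = (x + 1)(x + 3)(x + 4)(x^3 + x^2 + 5x + 4), pattern 3+1+1+1; mod 17: f = (x^2 + 2x + 7)(x^2 + 9x + 10)(x^2 + 11x + 6), pattern 2+2+2; mod 19: f = (x^3 + 13x^2 + 12x + 6)(x^3 + 13x^2 + 12x + 13), pattern 3+3; mod 73: f = (x + 25)(x + 33)(x + 47)(x + 48)(x + 59)(x + 68), pattern 1+1+1+1+1+1. No other pattern occurs in this range, so the set of observed cycle types is {6, 3+1+1+1, 2+2+2, 3+3, 1+1+1+1+1+1}. The candidates containing elements of all these cycle types are C_3 x S_3 (6T5) of order 18, S_3 x S_3 (6T9) of order 36, (S_3 x S_3) : C_2 (6T13) of order 72, S_6 (6T16) of order 720; the others are excluded. The observed types are precisely the cycle types that occur in C_3 x S_3 (6T5). Each of the other remaining candidates has further cycle types, and by the Chebotarev density theorem the matching factorization patterns would occur for a proportion of primes equal to their share of the group: S_3 x S_3 (6T9) additionally contains elements of type 2+2+1+1 (9 of its 36 elements, about 25% of primes); (S_3 x S_3) : C_2 (6T13) additionally contains elements of type 4+2, 3+2+1, 2+2+1+1, 2+1+1+1+1 (45 of its 72 elements, about 62% of primes); S_6 (6T16) additionally contains elements of type 5+1, 4+2, 4+1+1, 3+2+1, 2+2+1+1, 2+1+1+1+1 (504 of its 720 elements, about 70% of primes). None of the 33 primes tested shows any such pattern (for each of these groups the chance of that is below 10^-4), which rules them out. Hence G = C_3 x S_3 (6T5), of order 18.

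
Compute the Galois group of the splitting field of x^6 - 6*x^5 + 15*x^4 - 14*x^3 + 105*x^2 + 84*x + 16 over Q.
The polynomial f is an irreducible sextic over Q, so G = Gal(f/Q) is one of the 16 transitive subgroups 6T1, ..., 6T16 of S_6. The discriminant of f is -941328478973952, which is not a perfect square, so G is not contained in A_6. The transitive groups of degree 6 not contained in A_6 are: C_6 (6T1, order 6), S_3 (6T2, order 6), D_6 (6T3, order 12), C_3 x S_3 (6T5, order 18), A_4 x C_2 (6T6, order 24), S_4 (6T8, order 24), S_3 x S_3 (6T9, order 36), S_4 x C_2 (6T11, order 48), (S_3 x S_3) : C_2 (6T13, order 72), PGL(2,5) (6T14, order 120), S_6 (6T16, order 720). By Dedekind's theorem, for a prime p not dividing disc(f) the degrees of the irreducible factors of f mod p form the cycle type of an element of G. Factoring f modulo the 23 such primes p <= 103 (skipping 2, 3, 17, 67, which divide the discriminant), each new pattern first appears at: mod 5: f = (x^2 + 2x + 4)(x^2 + 3x + 4)(x^2 + 4x + 1), pattern 2+2+2; mod 7: f = (x^3 + 4x^2 + x + 6)(x^3 + 4x^2 + 5x + 5), pattern 3+3; mod 61: f = (x + 20)(x + 27)(x + 42)(x + 45)(x + 47)(x + 57), pattern 1+1+1+1+1+1. No other pattern occurs in this range, so the set of observed cycle types is {2+2+2, 3+3, 1+1+1+1+1+1}. The candidates containing elements of all these cycle types are C_6 (6T1) of order 6, S_3 (6T2) of order 6, D_6 (6T3) of order 12, C_3 x S_3 (6T5) of order 18, A_4 x C_2 (6T6) of order 24, S_4 (6T8) of order 24, S_3 x S_3 (6T9) of order 36, S_4 x C_2 (6T11) of order 48, (S_3 x S_3) : C_2 (6T13) of order 72, PGL(2,5) (6T14) of order 120, S_6 (6T16) of order 720; the others are excluded. The observed types are precisely the cycle types that occur in S_3 (6T2). Each of the other remaining candidates has further cycle types, and by the Chebotarev density theorem the matching factorization patterns would occur for a proportion of primes equal to their share of the group: C_6 (6T1) additionally contains elements of type 6 (2 of its 6 elements, about 33% of primes); D_6 (6T3) additionally contains elements of type 6, 2+2+1+1 (5 of its 12 elements, about 42% of primes); C_3 x S_3 (6T5) additionally contains elements of type 6, 3+1+1+1 (10 of its 18 elements, about 56% of primes); A_4 x C_2 (6T6) additionally contains elements of type 6, 2+2+1+1, 2+1+1+1+1 (14 of its 24 elements, about 58% of primes); S_4 (6T8) additionally contains elements of type 4+1+1, 2+2+1+1 (9 of its 24 elements, about 38% of primes); S_3 x S_3 (6T9) additionally contains elements of type 6, 3+1+1+1, 2+2+1+1 (25 of its 36 elements, about 69% of primes); S_4 x C_2 (6T11) additionally contains elements of type 6, 4+2, 4+1+1, 2+2+1+1, 2+1+1+1+1 (32 of its 48 elements, about 67% of primes); (S_3 x S_3) : C_2 (6T13) additionally contains elements of type 6, 4+2, 3+2+1, 3+1+1+1, 2+2+1+1, 2+1+1+1+1 (61 of its 72 elements, about 85% of primes); PGL(2,5) (6T14) additionally contains elements of type 6, 5+1, 4+1+1, 2+2+1+1 (89 of its 120 elements, about 74% of primes); S_6 (6T16) additionally contains elements of type 6, 5+1, 4+2, 4+1+1, 3+2+1, 3+1+1+1, 2+2+1+1, 2+1+1+1+1 (664 of its 720 elements, about 92% of primes). None of the 23 primes tested shows any such pattern (for each of these groups the chance of that is below 10^-4), which rules them out. Hence G = S_3 (6T2), of order 6.

S_3 (order 6)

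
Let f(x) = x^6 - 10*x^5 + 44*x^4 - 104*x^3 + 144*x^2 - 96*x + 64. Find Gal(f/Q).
The polynomial f is an irreducible sextic over Q, so G = Gal(f/Q) is one of the 16 transitive subgroups 6T1, ..., 6T16 of S_6. The discriminant of f is -18046378835968, which is not a perfect square, so G is not contained in A_6. The transitive groups of degree 6 not contained in A_6 are: C_6 (6T1, order 6), S_3 (6T2, order 6), D_6 (6T3, order 12), C_3 x S_3 (6T5, order 18), A_4 x C_2 (6T6, order 24), S_4 (6T8, order 24), S_3 x S_3 (6T9, order 36), S_4 x C_2 (6T11, order 48), (S_3 x S_3) : C_2 (6T13, order 72), PGL(2,5) (6T14, order 120), S_6 (6T16, order 720). By Dedekind's theorem, for a prime p not dividing disc(f) the degrees of the irreducible factors of f mod p form the cycle type of an element of G. Factoring f modulo the 37 such primes p <= 167 (skipping 2, 7, which divide the discriminant), each new pattern first appears at: mod 3: f = (x^6 + 2x^5 + 2x^4 + x^3 + 1), pattern 6; mod 11: f = (x^3 + 4x^2 + 10x + 3)(x^3 + 8x^2 + 2x + 3), pattern 3+3; mod 13: f = (x^2 + 2x + 9)(x^2 + 6x + 1)(x^2 + 8x + 10), pattern 2+2+2; mod 29: f = (x + 6)(x + 8)(x + 10)(x + 13)(x + 16)(x + 24), pattern 1+1+1+1+1+1. No other pattern occurs in this range, so the set of observed cycle types is {6, 3+3, 2+2+2, 1+1+1+1+1+1}. The candidates containing elements of all these cycle types are C_6 (6T1) of order 6, D_6 (6T3) of order 12, C_3 x S_3 (6T5) of order 18, A_4 x C_2 (6T6) of order 24, S_3 x S_3 (6T9) of order 36, S_4 x C_2 (6T11) of order 48, (S_3 x S_3) : C_2 (6T13) of order 72, PGL(2,5) (6T14) of order 120, S_6 (6T16) of order 720; the others are excluded. The observed types are precisely the cycle types that occur in C_6 (6T1). Each of the other remaining candidates has further cycle types, and by the Chebotarev density theorem the matching factorization patterns would occur for a proportion of primes equal to their share of the group: D_6 (6T3) additionally contains elements of type 2+2+1+1 (3 of its 12 elements, about 25% of primes); C_3 x S_3 (6T5) additionally contains elements of type 3+1+1+1 (4 of its 18 elements, about 22% of primes); A_4 x C_2 (6T6) additionally contains elements of type 2+2+1+1, 2+1+1+1+1 (6 of its 24 elements, about 25% of primes); S_3 x S_3 (6T9) additionally contains elements of type 3+1+1+1, 2+2+1+1 (13 of its 36 elements, about 36% of primes); S_4 x C_2 (6T11) additionally contains elements of type 4+2, 4+1+1, 2+2+1+1, 2+1+1+1+1 (24 of its 48 elements, about 50% of primes); (S_3 x S_3) : C_2 (6T13) additionally contains elements of type 4+2, 3+2+1, 3+1+1+1, 2+2+1+1, 2+1+1+1+1 (49 of its 72 elements, about 68% of primes); PGL(2,5) (6T14) additionally contains elements of type 5+1, 4+1+1, 2+2+1+1 (69 of its 120 elements, about 58% of primes); S_6 (6T16) additionally contains elements of type 5+1, 4+2, 4+1+1, 3+2+1, 3+1+1+1, 2+2+1+1, 2+1+1+1+1 (544 of its 720 elements, about 76% of primes). None of the 37 primes tested shows any such pattern (for each of these groups the chance of that is below 10^-4), which rules them out. Hence G = C_6 (6T1), of order 6.

C_6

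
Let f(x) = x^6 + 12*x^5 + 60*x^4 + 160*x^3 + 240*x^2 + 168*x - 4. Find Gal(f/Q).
The polynomial f is an irreducible sextic over Q, so G = Gal(f/Q) is one of the 16 transitive subgroups 6T1, ..., 6T16 of S_6. The discriminant of f is 746496000000 = 864000^2, a perfect square, so G is contained in A_6. The transitive groups of degree 6 contained in A_6 are: A_4 (6T4, order 12), S_4 (6T7, order 24), (C_3 x C_3) : C_4 (6T10, order 36), PSL(2,5) (6T12, order 60), A_6 (6T15, order 360). By Dedekind's theorem, for a prime p not dividing disc(f) the degrees of the irreducible factors of f mod p form the cycle type of an element of G. Factoring f modulo the 6 such primes p <= 23 (skipping 2, 3, 5, which divide the discriminant), each new pattern first appears at: mod 7: f = (x + 6)(x^5 + 6x^4 + 3x^3 + 2x^2 + 4x + 4), pattern 5+1; mod 23: f = (x + 4)(x + 13)(x + 18)(x^3 + x + 17), pattern 3+1+1+1. No other pattern occurs in this range, so the set of observed cycle types is {5+1, 3+1+1+1}. Among the candidates above, the only group containing elements of all these cycle types is A_6 (6T15) — each of A_4 (6T4), S_4 (6T7), (C_3 x C_3) : C_4 (6T10), PSL(2,5) (6T12) lacks at least one of them. Hence G = A_6 (6T15), of order 360.

A_6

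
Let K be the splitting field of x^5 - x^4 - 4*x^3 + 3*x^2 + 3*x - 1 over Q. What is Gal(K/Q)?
The polynomial f is an irreducible quintic over Q, so G = Gal(f/Q) is a transitive subgroup of S_5: one of C_5 (5T1, order 5), D_5 (5T2, order 10), F_20 (5T3, order 20), A_5 (5T4, order 60) or S_5 (5T5, order 120). The discriminant of f is 14641 = 121^2, a perfect square, so G is contained in A_5. The transitive groups of degree 5 contained in A_5 are: C_5 (5T1, order 5), D_5 (5T2, order 10), A_5 (5T4, order 60). By Dedekind's theorem, for a prime p not dividing disc(f) the degrees of the irreducible factors of f mod p form the cycle type of an element of G. Factoring f modulo the 14 such primes p <= 47 (skipping 11, which divides the discriminant), each new pattern first appears at: mod 2: f = (x^5 + x^4 + x^2 + x + 1), pattern 5; mod 23: f = (x + 4)(x + 6)(x + 10)(x + 11)(x + 14), pattern 1+1+1+1+1. No other pattern occurs in this range, so the set of observed cycle types is {5, 1+1+1+1+1}. The candidates containing elements of all these cycle types are C_5 (5T1) of order 5, D_5 (5T2) of order 10, A_5 (5T4) of order 60; the others are excluded. The observed types are precisely the cycle types that occur in C_5 (5T1). Each of the other remaining candidates has further cycle types, and by the Chebotarev density theorem the matching factorization patterns would occur for a proportion of primes equal to their share of the group: D_5 (5T2) additionally contains elements of type 2+2+1 (5 of its 10 elements, about 50% of primes); A_5 (5T4) additionally contains elements of type 3+1+1, 2+2+1 (35 of its 60 elements, about 58% of primes). None of the 14 primes tested shows any such pattern (for each of these groups the chance of that is below 10^-4), which rules them out. Hence G = C_5 (5T1), of order 5.

C_5, the cyclic group of order 5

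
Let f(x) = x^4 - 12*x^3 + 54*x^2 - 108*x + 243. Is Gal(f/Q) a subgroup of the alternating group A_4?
The polynomial is irreducible of degree 4 over Q. Its discriminant is 1088391168, which is not a perfect square. A Galois group lies in the alternating group exactly when the discriminant is a square in Q, so the Galois group (D_4) is not contained in A_4.

No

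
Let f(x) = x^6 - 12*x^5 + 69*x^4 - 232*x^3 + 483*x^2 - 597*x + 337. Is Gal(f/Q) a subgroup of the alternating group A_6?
No

The polynomial is irreducible of degree 6 over Q. Its discriminant is -68755887963, which is not a perfect square. A Galois group lies in the alternating group exactly when the discriminant is a square in Q, so the Galois group (C_3 x S_3) is not contained in A_6.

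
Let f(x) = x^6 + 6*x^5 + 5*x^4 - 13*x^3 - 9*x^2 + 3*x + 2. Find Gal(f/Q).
The polynomial f is an irreducible sextic over Q, so G = Gal(f/Q) is one of the 16 transitive subgroups 6T1, ..., 6T16 of S_6. The discriminant of f is 30991489 = 5567^2, a perfect square, so G is contained in A_6. The transitive groups of degree 6 contained in A_6 are: A_4 (6T4, order 12), S_4 (6T7, order 24), (C_3 x C_3) : C_4 (6T10, order 36), PSL(2,5) (6T12, order 60), A_6 (6T15, order 360). By Dedekind's theorem, for a prime p not dividing disc(f) the degrees of the irreducible factors of f mod p form the cycle type of an element of G. Factoring f modulo the 21 such primes p <= 79 (skipping 19, which divides the discriminant), each new pattern first appears at: mod 2: f = (x)(x^5 + x^3 + x^2 + x + 1), pattern 5+1; mod 7: f = (x^3 + x^2 + 3x + 1)(x^3 + 5x^2 + 4x + 2), pattern 3+3; mod 61: f = (x + 3)(x + 25)(x^2 + 48x + 25)(x^2 + 52x + 38), pattern 2+2+1+1. No other pattern occurs in this range, so the set of observed cycle types is {5+1, 3+3, 2+2+1+1}. The candidates containing elements of all these cycle types are PSL(2,5) (6T12) of order 60, A_6 (6T15) of order 360; the others are excluded. The observed types are precisely the cycle types that occur in PSL(2,5) (6T12) (apart from the identity). Each of the other remaining candidates has further cycle types, and by the Chebotarev density theorem the matching factorization patterns would occur for a proportion of primes equal to their share of the group: A_6 (6T15) additionally contains elements of type 4+2, 3+1+1+1 (130 of its 360 elements, about 36% of primes). None of the 21 primes tested shows any such pattern (for each of these groups the chance of that is below 10^-4), which rules them out. Hence G = PSL(2,5) (6T12), of order 60.

PSL(2,5), A_5 acting on 6 points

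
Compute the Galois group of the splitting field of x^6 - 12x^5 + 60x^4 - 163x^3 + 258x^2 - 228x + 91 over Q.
C_3 x S_3 (also written G18)

The polynomial f is an irreducible sextic over Q, so G = Gal(f/Q) is one of the 16 transitive subgroups 6T1, ..., 6T16 of S_6. The discriminant of f is -177147, which is not a perfect square, so G is not contained in A_6. The transitive groups of degree 6 not contained in A_6 are: C_6 (6T1, order 6), S_3 (6T2, order 6), D_6 (6T3, order 12), C_3 x S_3 (6T5, order 18), A_4 x C_2 (6T6, order 24), S_4 (6T8, order 24), S_3 x S_3 (6T9, order 36), S_4 x C_2 (6T11, order 48), (S_3 x S_3) : C_2 (6T13, order 72), PGL(2,5) (6T14, order 120), S_6 (6T16, order 720). By Dedekind's theorem, for a prime p not dividing disc(f) the degrees of the irreducible factors of f mod p form the cycle type of an element of G. Factoring f modulo the 33 such primes p <= 139 (skipping 3, which divides the discriminant), each new pattern first appears at: mod 2: f = (x^6 + x^3 + 1), pattern 6; mod 7: f = (x)(x + 2)(x + 6)(x^3 + x^2 + 5x + 2), pattern 3+1+1+1; mod 17: f = (x^2 + 3)(x^2 + 8x + 4)(x^2 + 14x + 9), pattern 2+2+2; mod 19: f = (x^3 + 13x^2 + 12x + 2)(x^3 + 13x^2 + 12x + 17), pattern 3+3; mod 73: f = (x + 11)(x + 19)(x + 20)(x + 27)(x + 28)(x + 29), pattern 1+1+1+1+1+1. No other pattern occurs in this range, so the set of observed cycle types is {6, 3+1+1+1, 2+2+2, 3+3, 1+1+1+1+1+1}. The candidates containing elements of all these cycle types are C_3 x S_3 (6T5) of order 18, S_3 x S_3 (6T9) of order 36, (S_3 x S_3) : C_2 (6T13) of order 72, S_6 (6T16) of order 720; the others are excluded. The observed types are precisely the cycle types that occur in C_3 x S_3 (6T5). Each of the other remaining candidates has further cycle types, and by the Chebotarev density theorem the matching factorization patterns would occur for a proportion of primes equal to their share of the group: S_3 x S_3 (6T9) additionally contains elements of type 2+2+1+1 (9 of its 36 elements, about 25% of primes); (S_3 x S_3) : C_2 (6T13) additionally contains elements of type 4+2, 3+2+1, 2+2+1+1, 2+1+1+1+1 (45 of its 72 elements, about 62% of primes); S_6 (6T16) additionally contains elements of type 5+1, 4+2, 4+1+1, 3+2+1, 2+2+1+1, 2+1+1+1+1 (504 of its 720 elements, about 70% of primes). None of the 33 primes tested shows any such pattern (for each of these groups the chance of that is below 10^-4), which rules them out. Hence G = C_3 x S_3 (6T5), of order 18.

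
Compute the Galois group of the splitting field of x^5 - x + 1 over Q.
S_5 (order 120)

The polynomial f is an irreducible quintic over Q, so G = Gal(f/Q) is a transitive subgroup of S_5: one of C_5 (5T1, order 5), D_5 (5T2, order 10), F_20 (5T3, order 20), A_5 (5T4, order 60) or S_5 (5T5, order 120). The discriminant of f is 2869, which is not a perfect square, so G is not contained in A_5. The transitive groups of degree 5 not contained in A_5 are: F_20 (5T3, order 20), S_5 (5T5, order 120). By Dedekind's theorem, for a prime p not dividing disc(f) the degrees of the irreducible factors of f mod p form the cycle type of an element of G. Factoring f modulo the first such prime p = 2, each new pattern first appears at: mod 2: f = (x^2 + x + 1)(x^3 + x^2 + 1), pattern 3+2. No other pattern occurs in this range, so the set of observed cycle types is {3+2}. Among the candidates above, the only group containing elements of all these cycle types is S_5 (5T5) — F_20 (5T3) lacks at least one of them. Hence G = S_5 (5T5), of order 120.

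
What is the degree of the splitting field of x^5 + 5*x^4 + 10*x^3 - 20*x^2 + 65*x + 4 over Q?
20

The degree of the splitting field over Q equals the order of the Galois group, so first determine the group. The polynomial f is an irreducible quintic over Q, so G = Gal(f/Q) is a transitive subgroup of S_5: one of C_5 (5T1, order 5), D_5 (5T2, order 10), F_20 (5T3, order 20), A_5 (5T4, order 60) or S_5 (5T5, order 120). The discriminant of f is 1085663503125, which is not a perfect square, so G is not contained in A_5. The transitive groups of degree 5 not contained in A_5 are: F_20 (5T3, order 20), S_5 (5T5, order 120). By Dedekind's theorem, for a prime p not dividing disc(f) the degrees of the irreducible factors of f mod p form the cycle type of an element of G. Factoring f modulo the 18 such primes p <= 73 (skipping 3, 5, 19, which divide the discriminant), each new pattern first appears at: mod 2: f = (x)(x^4 + x^3 + 1), pattern 4+1; mod 11: f = (x^5 + 5x^4 + 10x^3 + 2x^2 + 10x + 4), pattern 5; mod 29: f = (x + 1)(x^2 + 16x + 25)(x^2 + 17x + 28), pattern 2+2+1; mod 41: f = (x + 16)(x + 18)(x + 23)(x + 32)(x + 39), pattern 1+1+1+1+1. No other pattern occurs in this range, so the set of observed cycle types is {4+1, 5, 2+2+1, 1+1+1+1+1}. The candidates containing elements of all these cycle types are F_20 (5T3) of order 20, S_5 (5T5) of order 120; the others are excluded. The observed types are precisely the cycle types that occur in F_20 (5T3). Each of the other remaining candidates has further cycle types, and by the Chebotarev density theorem the matching factorization patterns would occur for a proportion of primes equal to their share of the group: S_5 (5T5) additionally contains elements of type 3+2, 3+1+1, 2+1+1+1 (50 of its 120 elements, about 42% of primes). None of the 18 primes tested shows any such pattern (for each of these groups the chance of that is below 10^-4), which rules them out. Hence G = F_20 (5T3), of order 20. The Galois group F_20 (5T3) has order 20, so the splitting field has degree 20 over Q.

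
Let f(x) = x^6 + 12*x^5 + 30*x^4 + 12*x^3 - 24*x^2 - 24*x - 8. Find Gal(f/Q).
A_4 x C_2

The polynomial f is an irreducible sextic over Q, so G = Gal(f/Q) is one of the 16 transitive subgroups 6T1, ..., 6T16 of S_6. The discriminant of f is -620893569024, which is not a perfect square, so G is not contained in A_6. The transitive groups of degree 6 not contained in A_6 are: C_6 (6T1, order 6), S_3 (6T2, order 6), D_6 (6T3, order 12), C_3 x S_3 (6T5, order 18), A_4 x C_2 (6T6, order 24), S_4 (6T8, order 24), S_3 x S_3 (6T9, order 36), S_4 x C_2 (6T11, order 48), (S_3 x S_3) : C_2 (6T13, order 72), PGL(2,5) (6T14, order 120), S_6 (6T16, order 720). By Dedekind's theorem, for a prime p not dividing disc(f) the degrees of the irreducible factors of f mod p form the cycle type of an element of G. Factoring f modulo the 33 such primes p <= 151 (skipping 2, 3, 19, which divide the discriminant), each new pattern first appears at: mod 5: f = (x^3 + 3x^2 + 2)(x^3 + 4x^2 + 3x + 1), pattern 3+3; mod 7: f = (x^6 + 5x^5 + 2x^4 + 5x^3 + 4x^2 + 4x + 6), pattern 6; mod 17: f = (x + 13)(x + 14)(x^2 + 7x + 3)(x^2 + 12x + 13), pattern 2+2+1+1; mod 71: f = (x^2 + 36x + 26)(x^2 + 54x + 51)(x^2 + 64x + 59), pattern 2+2+2; mod 107: f = (x + 21)(x + 36)(x + 63)(x + 88)(x^2 + 18x + 104), pattern 2+1+1+1+1. No other pattern occurs in this range, so the set of observed cycle types is {3+3, 6, 2+2+1+1, 2+2+2, 2+1+1+1+1}. The candidates containing elements of all these cycle types are A_4 x C_2 (6T6) of order 24, S_4 x C_2 (6T11) of order 48, (S_3 x S_3) : C_2 (6T13) of order 72, S_6 (6T16) of order 720; the others are excluded. The observed types are precisely the cycle types that occur in A_4 x C_2 (6T6) (apart from the identity). Each of the other remaining candidates has further cycle types, and by the Chebotarev density theorem the matching factorization patterns would occur for a proportion of primes equal to their share of the group: S_4 x C_2 (6T11) additionally contains elements of type 4+2, 4+1+1 (12 of its 48 elements, about 25% of primes); (S_3 x S_3) : C_2 (6T13) additionally contains elements of type 4+2, 3+2+1, 3+1+1+1 (34 of its 72 elements, about 47% of primes); S_6 (6T16) additionally contains elements of type 5+1, 4+2, 4+1+1, 3+2+1, 3+1+1+1 (484 of its 720 elements, about 67% of primes). None of the 33 primes tested shows any such pattern (for each of these groups the chance of that is below 10^-4), which rules them out. Hence G = A_4 x C_2 (6T6), of order 24.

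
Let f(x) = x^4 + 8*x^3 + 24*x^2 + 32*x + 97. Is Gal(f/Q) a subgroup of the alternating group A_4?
Yes

The polynomial is irreducible of degree 4 over Q. Its discriminant is 136048896 = 11664^2, a perfect square. A Galois group lies in the alternating group exactly when the discriminant is a square in Q, so the Galois group (V_4) is contained in A_4.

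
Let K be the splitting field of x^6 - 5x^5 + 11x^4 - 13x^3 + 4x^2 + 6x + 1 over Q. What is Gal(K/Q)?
The polynomial f is an irreducible sextic over Q, so G = Gal(f/Q) is one of the 16 transitive subgroups 6T1, ..., 6T16 of S_6. The discriminant of f is 525625 = 725^2, a perfect square, so G is contained in A_6. The transitive groups of degree 6 contained in A_6 are: A_4 (6T4, order 12), S_4 (6T7, order 24), (C_3 x C_3) : C_4 (6T10, order 36), PSL(2,5) (6T12, order 60), A_6 (6T15, order 360). By Dedekind's theorem, for a prime p not dividing disc(f) the degrees of the irreducible factors of f mod p form the cycle type of an element of G. Factoring f modulo the 19 such primes p <= 73 (skipping 5, 29, which divide the discriminant), each new pattern first appears at: mod 2: f = (x^2 + x + 1)(x^4 + x + 1), pattern 4+2; mod 11: f = (x^3 + x^2 + 3x + 1)(x^3 + 5x^2 + 3x + 1), pattern 3+3; mod 19: f = (x + 10)(x + 11)(x^2 + 2x + 2)(x^2 + 10x + 7), pattern 2+2+1+1; mod 61: f = (x + 27)(x + 34)(x + 41)(x^3 + 15x^2 + 3x + 1), pattern 3+1+1+1. No other pattern occurs in this range, so the set of observed cycle types is {4+2, 3+3, 2+2+1+1, 3+1+1+1}. The candidates containing elements of all these cycle types are (C_3 x C_3) : C_4 (6T10) of order 36, A_6 (6T15) of order 360; the others are excluded. The observed types are precisely the cycle types that occur in (C_3 x C_3) : C_4 (6T10) (apart from the identity). Each of the other remaining candidates has further cycle types, and by the Chebotarev density theorem the matching factorization patterns would occur for a proportion of primes equal to their share of the group: A_6 (6T15) additionally contains elements of type 5+1 (144 of its 360 elements, about 40% of primes). None of the 19 primes tested shows any such pattern (for each of these groups the chance of that is below 10^-4), which rules them out. Hence G = (C_3 x C_3) : C_4 (6T10), of order 36.

(C_3 x C_3) : C_4 (also written G36+)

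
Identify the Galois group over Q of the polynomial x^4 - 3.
D_4, the dihedral group of order 8

The polynomial is an irreducible quartic over Q and its discriminant is -6912, which is not a perfect square, so the Galois group is not contained in A_4. The resolvent cubic y^3 + 12*y has exactly one rational root, so the Galois group is C_4 or D_4. The quartic remains irreducible over Q(sqrt(disc)), so the group is D_4.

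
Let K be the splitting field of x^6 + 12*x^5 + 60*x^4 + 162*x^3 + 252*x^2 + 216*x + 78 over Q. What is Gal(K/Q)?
S_3 x S_3 (also written G36-)

The polynomial f is an irreducible sextic over Q, so G = Gal(f/Q) is one of the 16 transitive subgroups 6T1, ..., 6T16 of S_6. The discriminant of f is 5038848, which is not a perfect square, so G is not contained in A_6. The transitive groups of degree 6 not contained in A_6 are: C_6 (6T1, order 6), S_3 (6T2, order 6), D_6 (6T3, order 12), C_3 x S_3 (6T5, order 18), A_4 x C_2 (6T6, order 24), S_4 (6T8, order 24), S_3 x S_3 (6T9, order 36), S_4 x C_2 (6T11, order 48), (S_3 x S_3) : C_2 (6T13, order 72), PGL(2,5) (6T14, order 120), S_6 (6T16, order 720). By Dedekind's theorem, for a prime p not dividing disc(f) the degrees of the irreducible factors of f mod p form the cycle type of an element of G. Factoring f modulo the 23 such primes p <= 97 (skipping 2, 3, which divide the discriminant), each new pattern first appears at: mod 5: f = (x^6 + 2x^5 + 2x^3 + 2x^2 + x + 3), pattern 6; mod 11: f = (x + 8)(x + 10)(x^2 + 7x + 8)(x^2 + 9x + 6), pattern 2+2+1+1; mod 13: f = (x)(x + 9)(x + 10)(x^3 + 6x^2 + 12x + 5), pattern 3+1+1+1; mod 31: f = (x^2 + 21x + 3)(x^2 + 26x + 28)(x^2 + 27x + 12), pattern 2+2+2; mod 97: f = (x^3 + 6x^2 + 12x + 19)(x^3 + 6x^2 + 12x + 96), pattern 3+3. No other pattern occurs in this range, so the set of observed cycle types is {6, 2+2+1+1, 3+1+1+1, 2+2+2, 3+3}. The candidates containing elements of all these cycle types are S_3 x S_3 (6T9) of order 36, (S_3 x S_3) : C_2 (6T13) of order 72, S_6 (6T16) of order 720; the others are excluded. The observed types are precisely the cycle types that occur in S_3 x S_3 (6T9) (apart from the identity). Each of the other remaining candidates has further cycle types, and by the Chebotarev density theorem the matching factorization patterns would occur for a proportion of primes equal to their share of the group: (S_3 x S_3) : C_2 (6T13) additionally contains elements of type 4+2, 3+2+1, 2+1+1+1+1 (36 of its 72 elements, about 50% of primes); S_6 (6T16) additionally contains elements of type 5+1, 4+2, 4+1+1, 3+2+1, 2+1+1+1+1 (459 of its 720 elements, about 64% of primes). None of the 23 primes tested shows any such pattern (for each of these groups the chance of that is below 10^-4), which rules them out. Hence G = S_3 x S_3 (6T9), of order 36.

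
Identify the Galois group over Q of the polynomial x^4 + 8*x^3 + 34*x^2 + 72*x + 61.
The polynomial is an irreducible quartic over Q and its discriminant is 512000, which is not a perfect square, so the Galois group is not contained in A_4. The resolvent cubic y^3 - 34*y^2 + 332*y - 792 has exactly one rational root, so the Galois group is C_4 or D_4. The quartic becomes reducible over Q(sqrt(disc)), so the group is C_4.

4T1: C_4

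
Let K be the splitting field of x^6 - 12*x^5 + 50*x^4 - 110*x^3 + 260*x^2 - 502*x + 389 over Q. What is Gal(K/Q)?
The polynomial f is an irreducible sextic over Q, so G = Gal(f/Q) is one of the 16 transitive subgroups 6T1, ..., 6T16 of S_6. The discriminant of f is 38875225000000 = 6235000^2, a perfect square, so G is contained in A_6. The transitive groups of degree 6 contained in A_6 are: A_4 (6T4, order 12), S_4 (6T7, order 24), (C_3 x C_3) : C_4 (6T10, order 36), PSL(2,5) (6T12, order 60), A_6 (6T15, order 360). By Dedekind's theorem, for a prime p not dividing disc(f) the degrees of the irreducible factors of f mod p form the cycle type of an element of G. Factoring f modulo the 19 such primes p <= 83 (skipping 2, 5, 29, 43, which divide the discriminant), each new pattern first appears at: mod 3: f = (x^2 + x + 2)(x^4 + 2x^3 + x^2 + 2x + 1), pattern 4+2; mod 11: f = (x^3 + x^2 + 6)(x^3 + 9x^2 + 8x + 8), pattern 3+3; mod 19: f = (x + 13)(x + 18)(x^2 + 5x + 17)(x^2 + 9x + 4), pattern 2+2+1+1; mod 61: f = (x + 19)(x + 22)(x + 40)(x^3 + 29x^2 + 35x + 14), pattern 3+1+1+1. No other pattern occurs in this range, so the set of observed cycle types is {4+2, 3+3, 2+2+1+1, 3+1+1+1}. The candidates containing elements of all these cycle types are (C_3 x C_3) : C_4 (6T10) of order 36, A_6 (6T15) of order 360; the others are excluded. The observed types are precisely the cycle types that occur in (C_3 x C_3) : C_4 (6T10) (apart from the identity). Each of the other remaining candidates has further cycle types, and by the Chebotarev density theorem the matching factorization patterns would occur for a proportion of primes equal to their share of the group: A_6 (6T15) additionally contains elements of type 5+1 (144 of its 360 elements, about 40% of primes). None of the 19 primes tested shows any such pattern (for each of these groups the chance of that is below 10^-4), which rules them out. Hence G = (C_3 x C_3) : C_4 (6T10), of order 36.

(C_3 x C_3) : C_4, the transitive group 6T10 of order 36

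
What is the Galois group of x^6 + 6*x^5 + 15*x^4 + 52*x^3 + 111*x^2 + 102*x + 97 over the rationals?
The polynomial f is an irreducible sextic over Q, so G = Gal(f/Q) is one of the 16 transitive subgroups 6T1, ..., 6T16 of S_6. The discriminant of f is 1352605460594688, which is not a perfect square, so G is not contained in A_6. The transitive groups of degree 6 not contained in A_6 are: C_6 (6T1, order 6), S_3 (6T2, order 6), D_6 (6T3, order 12), C_3 x S_3 (6T5, order 18), A_4 x C_2 (6T6, order 24), S_4 (6T8, order 24), S_3 x S_3 (6T9, order 36), S_4 x C_2 (6T11, order 48), (S_3 x S_3) : C_2 (6T13, order 72), PGL(2,5) (6T14, order 120), S_6 (6T16, order 720). By Dedekind's theorem, for a prime p not dividing disc(f) the degrees of the irreducible factors of f mod p form the cycle type of an element of G. Factoring f modulo the 79 such primes p <= 419 (skipping 2, 3, which divide the discriminant), each new pattern first appears at: mod 5: f = (x^6 + x^5 + 2x^3 + x^2 + 2x + 2), pattern 6; mod 7: f = (x^2 + 1)(x^2 + x + 4)(x^2 + 5x + 5), pattern 2+2+2; mod 11: f = (x + 2)(x + 5)(x^2 + x + 1)(x^2 + 9x + 2), pattern 2+2+1+1; mod 13: f = (x^3 + 3x^2 + 3x + 10)(x^3 + 3x^2 + 3x + 11), pattern 3+3; mod 97: f = (x)(x + 37)(x + 48)(x + 55)(x + 63)(x + 94), pattern 1+1+1+1+1+1. No other pattern occurs in this range, so the set of observed cycle types is {6, 2+2+2, 2+2+1+1, 3+3, 1+1+1+1+1+1}. The candidates containing elements of all these cycle types are D_6 (6T3) of order 12, A_4 x C_2 (6T6) of order 24, S_3 x S_3 (6T9) of order 36, S_4 x C_2 (6T11) of order 48, (S_3 x S_3) : C_2 (6T13) of order 72, PGL(2,5) (6T14) of order 120, S_6 (6T16) of order 720; the others are excluded. The observed types are precisely the cycle types that occur in D_6 (6T3). Each of the other remaining candidates has further cycle types, and by the Chebotarev density theorem the matching factorization patterns would occur for a proportion of primes equal to their share of the group: A_4 x C_2 (6T6) additionally contains elements of type 2+1+1+1+1 (3 of its 24 elements, about 12% of primes); S_3 x S_3 (6T9) additionally contains elements of type 3+1+1+1 (4 of its 36 elements, about 11% of primes); S_4 x C_2 (6T11) additionally contains elements of type 4+2, 4+1+1, 2+1+1+1+1 (15 of its 48 elements, about 31% of primes); (S_3 x S_3) : C_2 (6T13) additionally contains elements of type 4+2, 3+2+1, 3+1+1+1, 2+1+1+1+1 (40 of its 72 elements, about 56% of primes); PGL(2,5) (6T14) additionally contains elements of type 5+1, 4+1+1 (54 of its 120 elements, about 45% of primes); S_6 (6T16) additionally contains elements of type 5+1, 4+2, 4+1+1, 3+2+1, 3+1+1+1, 2+1+1+1+1 (499 of its 720 elements, about 69% of primes). None of the 79 primes tested shows any such pattern (for each of these groups the chance of that is below 10^-4), which rules them out. Hence G = D_6 (6T3), of order 12.

6T3: D_6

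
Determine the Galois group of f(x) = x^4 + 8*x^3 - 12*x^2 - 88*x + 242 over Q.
The polynomial is an irreducible quartic over Q and its discriminant is -862619648, which is not a perfect square, so the Galois group is not contained in A_4. The resolvent cubic y^3 + 12*y^2 - 1672*y - 34848 has exactly one rational root, so the Galois group is C_4 or D_4. The quartic remains irreducible over Q(sqrt(disc)), so the group is D_4.

D_4 (order 8)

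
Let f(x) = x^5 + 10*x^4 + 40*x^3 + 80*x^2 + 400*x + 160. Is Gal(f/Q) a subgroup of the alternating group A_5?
The polynomial is irreducible of degree 5 over Q. Its discriminant is 1073741824000000 = 32768000^2, a perfect square. A Galois group lies in the alternating group exactly when the discriminant is a square in Q, so the Galois group (A_5) is contained in A_5.

Yes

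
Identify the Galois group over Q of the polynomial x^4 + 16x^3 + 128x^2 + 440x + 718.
The polynomial is an irreducible quartic over Q and its discriminant is 4299982848, which is not a perfect square, so the Galois group is not contained in A_4. The resolvent cubic y^3 - 128*y^2 + 4168*y - 9792 has exactly one rational root, so the Galois group is C_4 or D_4. The quartic becomes reducible over Q(sqrt(disc)), so the group is C_4.

C_4 (also written C4)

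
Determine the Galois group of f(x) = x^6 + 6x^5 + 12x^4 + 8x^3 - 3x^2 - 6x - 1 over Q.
The polynomial f is an irreducible sextic over Q, so G = Gal(f/Q) is one of the 16 transitive subgroups 6T1, ..., 6T16 of S_6. The discriminant of f is -419904, which is not a perfect square, so G is not contained in A_6. The transitive groups of degree 6 not contained in A_6 are: C_6 (6T1, order 6), S_3 (6T2, order 6), D_6 (6T3, order 12), C_3 x S_3 (6T5, order 18), A_4 x C_2 (6T6, order 24), S_4 (6T8, order 24), S_3 x S_3 (6T9, order 36), S_4 x C_2 (6T11, order 48), (S_3 x S_3) : C_2 (6T13, order 72), PGL(2,5) (6T14, order 120), S_6 (6T16, order 720). By Dedekind's theorem, for a prime p not dividing disc(f) the degrees of the irreducible factors of f mod p form the cycle type of an element of G. Factoring f modulo the 33 such primes p <= 149 (skipping 2, 3, which divide the discriminant), each new pattern first appears at: mod 5: f = (x^3 + 2x^2 + 1)(x^3 + 4x^2 + 4x + 4), pattern 3+3; mod 7: f = (x^6 + 6x^5 + 5x^4 + x^3 + 4x^2 + x + 6), pattern 6; mod 17: f = (x + 3)(x + 16)(x^2 + 2x + 7)(x^2 + 2x + 13), pattern 2+2+1+1; mod 19: f = (x + 7)(x + 8)(x + 13)(x + 14)(x^2 + 2x + 7), pattern 2+1+1+1+1; mod 71: f = (x^2 + 2x + 41)(x^2 + 2x + 46)(x^2 + 2x + 55), pattern 2+2+2. No other pattern occurs in this range, so the set of observed cycle types is {3+3, 6, 2+2+1+1, 2+1+1+1+1, 2+2+2}. The candidates containing elements of all these cycle types are A_4 x C_2 (6T6) of order 24, S_4 x C_2 (6T11) of order 48, (S_3 x S_3) : C_2 (6T13) of order 72, S_6 (6T16) of order 720; the others are excluded. The observed types are precisely the cycle types that occur in A_4 x C_2 (6T6) (apart from the identity). Each of the other remaining candidates has further cycle types, and by the Chebotarev density theorem the matching factorization patterns would occur for a proportion of primes equal to their share of the group: S_4 x C_2 (6T11) additionally contains elements of type 4+2, 4+1+1 (12 of its 48 elements, about 25% of primes); (S_3 x S_3) : C_2 (6T13) additionally contains elements of type 4+2, 3+2+1, 3+1+1+1 (34 of its 72 elements, about 47% of primes); S_6 (6T16) additionally contains elements of type 5+1, 4+2, 4+1+1, 3+2+1, 3+1+1+1 (484 of its 720 elements, about 67% of primes). None of the 33 primes tested shows any such pattern (for each of these groups the chance of that is below 10^-4), which rules them out. Hence G = A_4 x C_2 (6T6), of order 24.

A_4 x C_2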